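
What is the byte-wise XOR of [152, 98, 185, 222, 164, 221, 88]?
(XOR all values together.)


XOR chain: 152 ^ 98 ^ 185 ^ 222 ^ 164 ^ 221 ^ 88 = 188

188


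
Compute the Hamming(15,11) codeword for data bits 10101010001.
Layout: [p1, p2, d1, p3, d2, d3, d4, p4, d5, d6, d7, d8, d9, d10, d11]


Parity bits: p1=0, p2=0, p3=0, p4=1

001001011010001


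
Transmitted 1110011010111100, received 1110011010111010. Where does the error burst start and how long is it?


XOR: 0000000000000110

Burst at position 13, length 2


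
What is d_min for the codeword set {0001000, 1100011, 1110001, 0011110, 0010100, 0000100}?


Comparing all pairs, minimum distance: 1
Can detect 0 errors, correct 0 errors

1


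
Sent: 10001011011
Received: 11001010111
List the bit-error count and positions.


XOR: 01000001100

3 error(s) at position(s): 1, 7, 8


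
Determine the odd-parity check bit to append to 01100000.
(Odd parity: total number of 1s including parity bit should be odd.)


Number of 1s in data: 2
Parity bit: 1

1


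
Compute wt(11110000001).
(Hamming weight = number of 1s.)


Counting 1s in 11110000001

5


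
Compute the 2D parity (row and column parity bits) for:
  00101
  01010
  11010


Row parities: 001
Column parities: 10101

Row P: 001, Col P: 10101, Corner: 1


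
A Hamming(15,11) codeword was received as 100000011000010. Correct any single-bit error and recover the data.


Syndrome = 14: error at position 14

Data: 00001000000 (corrected bit 14)


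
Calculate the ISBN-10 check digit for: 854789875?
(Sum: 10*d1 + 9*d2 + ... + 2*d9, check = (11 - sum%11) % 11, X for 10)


Weighted sum: 362
362 mod 11 = 10

Check digit: 1


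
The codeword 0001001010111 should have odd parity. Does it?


Number of 1s: 6

No, parity error (6 ones)


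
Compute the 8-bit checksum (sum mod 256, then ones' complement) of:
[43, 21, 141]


Sum = 205 mod 256 = 205
Complement = 50

50


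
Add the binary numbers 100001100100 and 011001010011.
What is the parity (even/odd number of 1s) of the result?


100001100100 = 2148
011001010011 = 1619
Sum = 3767 = 111010110111
1s count = 9

odd parity (9 ones in 111010110111)


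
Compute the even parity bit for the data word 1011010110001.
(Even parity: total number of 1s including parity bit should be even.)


Number of 1s in data: 7
Parity bit: 1

1


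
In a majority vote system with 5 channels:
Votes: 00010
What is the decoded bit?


Ones: 1 out of 5
Threshold: 3

0 (1/5 voted 1)


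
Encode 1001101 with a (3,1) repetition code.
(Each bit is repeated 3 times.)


Each bit -> 3 copies

111000000111111000111


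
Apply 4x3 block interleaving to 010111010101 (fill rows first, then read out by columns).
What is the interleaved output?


Matrix:
  010
  111
  010
  101
Read columns: 010111100101

010111100101


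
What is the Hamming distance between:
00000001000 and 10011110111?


XOR: 10011111111
Count of 1s: 9

9


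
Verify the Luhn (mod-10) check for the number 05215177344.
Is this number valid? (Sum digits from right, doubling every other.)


Luhn sum = 39
39 mod 10 = 9

Invalid (Luhn sum mod 10 = 9)


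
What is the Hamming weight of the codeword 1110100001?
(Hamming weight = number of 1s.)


Counting 1s in 1110100001

5


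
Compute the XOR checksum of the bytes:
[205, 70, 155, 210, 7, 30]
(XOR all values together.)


XOR chain: 205 ^ 70 ^ 155 ^ 210 ^ 7 ^ 30 = 219

219


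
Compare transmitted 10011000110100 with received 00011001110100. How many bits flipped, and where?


XOR: 10000001000000

2 error(s) at position(s): 0, 7


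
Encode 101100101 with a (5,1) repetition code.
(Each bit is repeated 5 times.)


Each bit -> 5 copies

111110000011111111110000000000111110000011111


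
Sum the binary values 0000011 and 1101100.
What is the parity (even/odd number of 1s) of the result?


0000011 = 3
1101100 = 108
Sum = 111 = 1101111
1s count = 6

even parity (6 ones in 1101111)


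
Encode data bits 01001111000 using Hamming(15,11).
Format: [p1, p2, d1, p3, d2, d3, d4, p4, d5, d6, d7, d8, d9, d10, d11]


Parity bits: p1=1, p2=0, p3=0, p4=0

100010001111000


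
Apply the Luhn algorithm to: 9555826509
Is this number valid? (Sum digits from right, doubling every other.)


Luhn sum = 46
46 mod 10 = 6

Invalid (Luhn sum mod 10 = 6)


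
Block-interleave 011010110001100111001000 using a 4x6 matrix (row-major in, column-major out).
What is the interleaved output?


Matrix:
  011010
  110001
  100111
  001000
Read columns: 011011001001001010100110

011011001001001010100110


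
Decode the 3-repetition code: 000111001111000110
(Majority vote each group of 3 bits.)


Groups: 000, 111, 001, 111, 000, 110
Majority votes: 010101

010101


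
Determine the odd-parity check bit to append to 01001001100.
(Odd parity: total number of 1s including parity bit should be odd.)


Number of 1s in data: 4
Parity bit: 1

1


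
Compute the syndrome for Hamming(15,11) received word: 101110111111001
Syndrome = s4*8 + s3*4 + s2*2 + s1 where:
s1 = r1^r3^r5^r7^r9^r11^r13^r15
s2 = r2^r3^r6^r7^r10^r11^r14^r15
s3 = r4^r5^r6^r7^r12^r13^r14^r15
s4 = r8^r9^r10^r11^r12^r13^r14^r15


s1=1, s2=1, s3=1, s4=0

Syndrome = 7 (error at position 7)


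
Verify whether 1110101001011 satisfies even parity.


Number of 1s: 8

Yes, parity is correct (8 ones)


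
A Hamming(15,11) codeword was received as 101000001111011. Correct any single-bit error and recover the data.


Syndrome = 7: error at position 7

Data: 10011111011 (corrected bit 7)


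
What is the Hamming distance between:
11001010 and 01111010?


XOR: 10110000
Count of 1s: 3

3


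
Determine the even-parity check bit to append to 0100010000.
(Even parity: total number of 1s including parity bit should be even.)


Number of 1s in data: 2
Parity bit: 0

0


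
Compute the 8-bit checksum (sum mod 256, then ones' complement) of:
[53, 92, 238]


Sum = 383 mod 256 = 127
Complement = 128

128


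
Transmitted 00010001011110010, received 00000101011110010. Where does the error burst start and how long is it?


XOR: 00010100000000000

Burst at position 3, length 3


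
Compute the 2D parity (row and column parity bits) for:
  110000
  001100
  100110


Row parities: 001
Column parities: 011010

Row P: 001, Col P: 011010, Corner: 1


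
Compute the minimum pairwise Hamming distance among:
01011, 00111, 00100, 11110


Comparing all pairs, minimum distance: 2
Can detect 1 errors, correct 0 errors

2


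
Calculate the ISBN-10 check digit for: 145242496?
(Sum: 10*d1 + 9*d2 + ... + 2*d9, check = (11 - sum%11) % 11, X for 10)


Weighted sum: 189
189 mod 11 = 2

Check digit: 9


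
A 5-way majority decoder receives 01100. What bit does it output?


Ones: 2 out of 5
Threshold: 3

0 (2/5 voted 1)


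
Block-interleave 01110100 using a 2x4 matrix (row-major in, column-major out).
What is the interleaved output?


Matrix:
  0111
  0100
Read columns: 00111010

00111010


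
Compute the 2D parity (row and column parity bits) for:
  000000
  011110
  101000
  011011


Row parities: 0000
Column parities: 101101

Row P: 0000, Col P: 101101, Corner: 0


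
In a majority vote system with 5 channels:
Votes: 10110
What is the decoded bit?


Ones: 3 out of 5
Threshold: 3

1 (3/5 voted 1)


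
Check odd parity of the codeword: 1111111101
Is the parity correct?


Number of 1s: 9

Yes, parity is correct (9 ones)


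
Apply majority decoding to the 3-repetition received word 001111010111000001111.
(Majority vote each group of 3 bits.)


Groups: 001, 111, 010, 111, 000, 001, 111
Majority votes: 0101001

0101001


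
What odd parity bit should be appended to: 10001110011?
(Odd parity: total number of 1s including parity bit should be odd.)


Number of 1s in data: 6
Parity bit: 1

1


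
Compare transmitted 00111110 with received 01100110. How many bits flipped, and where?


XOR: 01011000

3 error(s) at position(s): 1, 3, 4


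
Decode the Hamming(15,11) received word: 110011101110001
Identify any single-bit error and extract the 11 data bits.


Syndrome = 0: no error detected

Data: 01111110001 (no errors)


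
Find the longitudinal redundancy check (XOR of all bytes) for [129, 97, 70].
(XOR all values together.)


XOR chain: 129 ^ 97 ^ 70 = 166

166


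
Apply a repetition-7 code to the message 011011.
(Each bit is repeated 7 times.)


Each bit -> 7 copies

000000011111111111111000000011111111111111


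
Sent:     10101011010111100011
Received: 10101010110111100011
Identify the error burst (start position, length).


XOR: 00000001100000000000

Burst at position 7, length 2


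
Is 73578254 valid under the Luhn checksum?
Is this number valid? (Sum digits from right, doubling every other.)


Luhn sum = 30
30 mod 10 = 0

Valid (Luhn sum mod 10 = 0)


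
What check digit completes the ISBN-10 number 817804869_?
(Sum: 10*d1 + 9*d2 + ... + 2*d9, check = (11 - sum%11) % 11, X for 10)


Weighted sum: 289
289 mod 11 = 3

Check digit: 8


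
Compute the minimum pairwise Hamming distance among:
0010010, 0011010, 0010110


Comparing all pairs, minimum distance: 1
Can detect 0 errors, correct 0 errors

1


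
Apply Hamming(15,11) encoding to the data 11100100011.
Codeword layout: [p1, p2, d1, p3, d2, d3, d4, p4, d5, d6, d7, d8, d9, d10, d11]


Parity bits: p1=1, p2=1, p3=0, p4=1

111011010100011


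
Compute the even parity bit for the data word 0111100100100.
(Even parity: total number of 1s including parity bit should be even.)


Number of 1s in data: 6
Parity bit: 0

0


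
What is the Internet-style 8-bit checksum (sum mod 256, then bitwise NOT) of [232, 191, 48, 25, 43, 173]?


Sum = 712 mod 256 = 200
Complement = 55

55


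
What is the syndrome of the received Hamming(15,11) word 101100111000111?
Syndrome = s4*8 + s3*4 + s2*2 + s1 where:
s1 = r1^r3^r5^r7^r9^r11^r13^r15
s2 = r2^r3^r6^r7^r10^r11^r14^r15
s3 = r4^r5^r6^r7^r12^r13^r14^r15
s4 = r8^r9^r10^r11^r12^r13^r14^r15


s1=0, s2=0, s3=1, s4=1

Syndrome = 12 (error at position 12)


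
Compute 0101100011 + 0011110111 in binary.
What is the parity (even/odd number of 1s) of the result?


0101100011 = 355
0011110111 = 247
Sum = 602 = 1001011010
1s count = 5

odd parity (5 ones in 1001011010)


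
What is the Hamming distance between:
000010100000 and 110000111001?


XOR: 110010011001
Count of 1s: 6

6


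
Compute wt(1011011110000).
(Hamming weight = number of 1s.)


Counting 1s in 1011011110000

7


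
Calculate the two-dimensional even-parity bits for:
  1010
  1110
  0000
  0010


Row parities: 0101
Column parities: 0110

Row P: 0101, Col P: 0110, Corner: 0


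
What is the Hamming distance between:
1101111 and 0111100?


XOR: 1010011
Count of 1s: 4

4


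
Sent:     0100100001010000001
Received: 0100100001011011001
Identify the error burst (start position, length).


XOR: 0000000000001011000

Burst at position 12, length 4


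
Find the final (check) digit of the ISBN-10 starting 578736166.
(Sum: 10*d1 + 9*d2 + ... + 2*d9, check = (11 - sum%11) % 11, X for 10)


Weighted sum: 308
308 mod 11 = 0

Check digit: 0


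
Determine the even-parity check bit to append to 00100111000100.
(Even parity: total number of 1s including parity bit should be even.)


Number of 1s in data: 5
Parity bit: 1

1


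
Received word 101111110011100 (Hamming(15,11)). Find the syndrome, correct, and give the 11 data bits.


Syndrome = 0: no error detected

Data: 11110011100 (no errors)


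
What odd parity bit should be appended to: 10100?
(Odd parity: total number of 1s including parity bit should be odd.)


Number of 1s in data: 2
Parity bit: 1

1


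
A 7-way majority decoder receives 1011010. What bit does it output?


Ones: 4 out of 7
Threshold: 4

1 (4/7 voted 1)


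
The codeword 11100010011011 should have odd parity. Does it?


Number of 1s: 8

No, parity error (8 ones)


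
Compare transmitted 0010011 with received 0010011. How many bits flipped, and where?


XOR: 0000000

0 errors (received matches sent)


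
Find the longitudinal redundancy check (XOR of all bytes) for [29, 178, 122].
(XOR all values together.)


XOR chain: 29 ^ 178 ^ 122 = 213

213


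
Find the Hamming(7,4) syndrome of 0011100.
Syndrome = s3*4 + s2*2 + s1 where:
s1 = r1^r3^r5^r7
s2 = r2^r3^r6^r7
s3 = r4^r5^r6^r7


s1=0, s2=1, s3=0

Syndrome = 2 (error at position 2)


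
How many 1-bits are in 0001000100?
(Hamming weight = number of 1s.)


Counting 1s in 0001000100

2


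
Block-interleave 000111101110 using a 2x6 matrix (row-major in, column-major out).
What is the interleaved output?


Matrix:
  000111
  101110
Read columns: 010001111110

010001111110


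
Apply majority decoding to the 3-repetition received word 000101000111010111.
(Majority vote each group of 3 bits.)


Groups: 000, 101, 000, 111, 010, 111
Majority votes: 010101

010101


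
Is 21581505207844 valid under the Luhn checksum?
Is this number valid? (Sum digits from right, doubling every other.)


Luhn sum = 55
55 mod 10 = 5

Invalid (Luhn sum mod 10 = 5)


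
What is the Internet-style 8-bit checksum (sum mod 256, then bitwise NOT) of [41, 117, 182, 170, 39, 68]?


Sum = 617 mod 256 = 105
Complement = 150

150


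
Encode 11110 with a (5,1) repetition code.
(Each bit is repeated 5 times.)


Each bit -> 5 copies

1111111111111111111100000


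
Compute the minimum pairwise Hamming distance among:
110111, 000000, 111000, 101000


Comparing all pairs, minimum distance: 1
Can detect 0 errors, correct 0 errors

1


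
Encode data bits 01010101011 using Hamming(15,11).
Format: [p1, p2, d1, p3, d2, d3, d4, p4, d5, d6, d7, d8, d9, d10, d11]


Parity bits: p1=1, p2=0, p3=1, p4=0

100110100101011


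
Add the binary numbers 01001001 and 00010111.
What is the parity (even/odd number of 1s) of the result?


01001001 = 73
00010111 = 23
Sum = 96 = 1100000
1s count = 2

even parity (2 ones in 1100000)


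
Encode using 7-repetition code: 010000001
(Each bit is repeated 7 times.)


Each bit -> 7 copies

000000011111110000000000000000000000000000000000000000001111111


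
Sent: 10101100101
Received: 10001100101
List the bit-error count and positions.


XOR: 00100000000

1 error(s) at position(s): 2


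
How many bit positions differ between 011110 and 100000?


XOR: 111110
Count of 1s: 5

5


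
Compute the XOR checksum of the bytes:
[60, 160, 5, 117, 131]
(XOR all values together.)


XOR chain: 60 ^ 160 ^ 5 ^ 117 ^ 131 = 111

111


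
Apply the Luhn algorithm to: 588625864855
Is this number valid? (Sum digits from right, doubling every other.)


Luhn sum = 66
66 mod 10 = 6

Invalid (Luhn sum mod 10 = 6)


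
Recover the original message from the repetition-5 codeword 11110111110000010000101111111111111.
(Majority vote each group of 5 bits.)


Groups: 11110, 11111, 00000, 10000, 10111, 11111, 11111
Majority votes: 1100111

1100111


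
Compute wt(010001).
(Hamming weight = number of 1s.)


Counting 1s in 010001

2


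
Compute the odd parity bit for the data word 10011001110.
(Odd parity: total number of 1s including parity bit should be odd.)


Number of 1s in data: 6
Parity bit: 1

1


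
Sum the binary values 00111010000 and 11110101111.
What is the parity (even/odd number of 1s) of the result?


00111010000 = 464
11110101111 = 1967
Sum = 2431 = 100101111111
1s count = 9

odd parity (9 ones in 100101111111)


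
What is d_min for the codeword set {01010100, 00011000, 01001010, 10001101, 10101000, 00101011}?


Comparing all pairs, minimum distance: 3
Can detect 2 errors, correct 1 errors

3


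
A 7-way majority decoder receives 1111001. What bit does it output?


Ones: 5 out of 7
Threshold: 4

1 (5/7 voted 1)


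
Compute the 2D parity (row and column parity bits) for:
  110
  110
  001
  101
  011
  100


Row parities: 001001
Column parities: 011

Row P: 001001, Col P: 011, Corner: 0


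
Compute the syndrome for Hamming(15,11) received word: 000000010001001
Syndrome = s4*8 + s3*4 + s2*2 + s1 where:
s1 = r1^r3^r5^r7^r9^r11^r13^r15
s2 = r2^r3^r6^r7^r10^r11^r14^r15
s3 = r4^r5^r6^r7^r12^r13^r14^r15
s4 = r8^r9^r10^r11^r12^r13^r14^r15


s1=1, s2=1, s3=0, s4=1

Syndrome = 11 (error at position 11)


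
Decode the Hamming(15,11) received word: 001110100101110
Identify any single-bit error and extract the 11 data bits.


Syndrome = 0: no error detected

Data: 11010101110 (no errors)


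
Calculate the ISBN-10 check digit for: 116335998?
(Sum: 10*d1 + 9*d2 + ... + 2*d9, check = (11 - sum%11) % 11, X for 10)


Weighted sum: 210
210 mod 11 = 1

Check digit: X


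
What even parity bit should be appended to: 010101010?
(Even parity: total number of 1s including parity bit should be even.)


Number of 1s in data: 4
Parity bit: 0

0


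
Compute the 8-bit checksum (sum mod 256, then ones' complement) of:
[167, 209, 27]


Sum = 403 mod 256 = 147
Complement = 108

108


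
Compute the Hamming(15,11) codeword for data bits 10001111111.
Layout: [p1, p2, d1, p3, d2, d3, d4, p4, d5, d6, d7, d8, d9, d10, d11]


Parity bits: p1=1, p2=1, p3=0, p4=1

111000011111111


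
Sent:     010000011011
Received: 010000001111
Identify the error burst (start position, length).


XOR: 000000010100

Burst at position 7, length 3


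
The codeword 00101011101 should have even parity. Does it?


Number of 1s: 6

Yes, parity is correct (6 ones)


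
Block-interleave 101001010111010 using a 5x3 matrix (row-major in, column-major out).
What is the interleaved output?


Matrix:
  101
  001
  010
  111
  010
Read columns: 100100011111010

100100011111010


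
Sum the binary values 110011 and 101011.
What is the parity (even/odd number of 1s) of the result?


110011 = 51
101011 = 43
Sum = 94 = 1011110
1s count = 5

odd parity (5 ones in 1011110)


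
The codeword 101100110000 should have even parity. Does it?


Number of 1s: 5

No, parity error (5 ones)


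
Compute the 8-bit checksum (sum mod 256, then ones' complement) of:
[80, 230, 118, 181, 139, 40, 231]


Sum = 1019 mod 256 = 251
Complement = 4

4


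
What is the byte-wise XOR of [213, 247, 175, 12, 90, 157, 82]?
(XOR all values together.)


XOR chain: 213 ^ 247 ^ 175 ^ 12 ^ 90 ^ 157 ^ 82 = 20

20


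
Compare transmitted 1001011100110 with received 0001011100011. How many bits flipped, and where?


XOR: 1000000000101

3 error(s) at position(s): 0, 10, 12


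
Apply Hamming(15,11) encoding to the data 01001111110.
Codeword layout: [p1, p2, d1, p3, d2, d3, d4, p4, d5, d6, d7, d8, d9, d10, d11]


Parity bits: p1=0, p2=1, p3=0, p4=0

010010001111110


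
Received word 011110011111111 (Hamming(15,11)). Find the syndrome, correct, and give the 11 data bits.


Syndrome = 0: no error detected

Data: 11001111111 (no errors)


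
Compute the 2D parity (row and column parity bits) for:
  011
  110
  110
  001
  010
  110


Row parities: 000110
Column parities: 110

Row P: 000110, Col P: 110, Corner: 0


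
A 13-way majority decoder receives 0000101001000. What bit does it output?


Ones: 3 out of 13
Threshold: 7

0 (3/13 voted 1)


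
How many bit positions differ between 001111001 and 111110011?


XOR: 110001010
Count of 1s: 4

4


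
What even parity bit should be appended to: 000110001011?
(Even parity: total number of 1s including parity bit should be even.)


Number of 1s in data: 5
Parity bit: 1

1


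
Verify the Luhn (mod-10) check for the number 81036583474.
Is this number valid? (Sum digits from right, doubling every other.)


Luhn sum = 50
50 mod 10 = 0

Valid (Luhn sum mod 10 = 0)


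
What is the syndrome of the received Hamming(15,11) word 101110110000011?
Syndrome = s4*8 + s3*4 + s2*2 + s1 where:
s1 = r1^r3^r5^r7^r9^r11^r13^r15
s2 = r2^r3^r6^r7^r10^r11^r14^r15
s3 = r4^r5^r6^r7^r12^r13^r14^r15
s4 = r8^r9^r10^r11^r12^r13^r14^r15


s1=1, s2=0, s3=1, s4=1

Syndrome = 13 (error at position 13)


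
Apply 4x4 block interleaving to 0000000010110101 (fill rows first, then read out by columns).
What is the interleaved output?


Matrix:
  0000
  0000
  1011
  0101
Read columns: 0010000100100011

0010000100100011


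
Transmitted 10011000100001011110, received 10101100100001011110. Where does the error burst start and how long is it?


XOR: 00110100000000000000

Burst at position 2, length 4


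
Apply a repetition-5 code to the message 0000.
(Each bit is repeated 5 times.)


Each bit -> 5 copies

00000000000000000000


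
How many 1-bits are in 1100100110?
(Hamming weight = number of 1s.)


Counting 1s in 1100100110

5


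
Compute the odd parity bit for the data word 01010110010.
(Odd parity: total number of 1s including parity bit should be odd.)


Number of 1s in data: 5
Parity bit: 0

0


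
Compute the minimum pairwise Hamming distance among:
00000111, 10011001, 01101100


Comparing all pairs, minimum distance: 5
Can detect 4 errors, correct 2 errors

5


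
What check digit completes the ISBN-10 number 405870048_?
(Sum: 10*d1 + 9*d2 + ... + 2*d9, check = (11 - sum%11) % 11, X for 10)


Weighted sum: 206
206 mod 11 = 8

Check digit: 3


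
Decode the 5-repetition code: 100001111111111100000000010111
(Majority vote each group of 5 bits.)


Groups: 10000, 11111, 11111, 10000, 00000, 10111
Majority votes: 011001

011001


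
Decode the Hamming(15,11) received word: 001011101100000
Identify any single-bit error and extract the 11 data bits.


Syndrome = 4: error at position 4

Data: 11111100000 (corrected bit 4)


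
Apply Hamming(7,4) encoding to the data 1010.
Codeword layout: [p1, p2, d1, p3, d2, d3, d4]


Parity bits: p1=1, p2=0, p3=1

1011010


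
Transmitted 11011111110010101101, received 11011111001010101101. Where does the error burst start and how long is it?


XOR: 00000000111000000000

Burst at position 8, length 3


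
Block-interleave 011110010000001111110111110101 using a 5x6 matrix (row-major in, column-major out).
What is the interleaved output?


Matrix:
  011110
  010000
  001111
  110111
  110101
Read columns: 000111101110100101111011000111

000111101110100101111011000111


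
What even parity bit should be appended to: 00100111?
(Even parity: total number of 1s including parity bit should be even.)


Number of 1s in data: 4
Parity bit: 0

0


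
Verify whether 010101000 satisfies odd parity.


Number of 1s: 3

Yes, parity is correct (3 ones)


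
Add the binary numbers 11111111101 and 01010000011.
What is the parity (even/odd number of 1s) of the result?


11111111101 = 2045
01010000011 = 643
Sum = 2688 = 101010000000
1s count = 3

odd parity (3 ones in 101010000000)


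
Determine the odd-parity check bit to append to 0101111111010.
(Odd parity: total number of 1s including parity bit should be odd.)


Number of 1s in data: 9
Parity bit: 0

0


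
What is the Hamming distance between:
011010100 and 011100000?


XOR: 000110100
Count of 1s: 3

3


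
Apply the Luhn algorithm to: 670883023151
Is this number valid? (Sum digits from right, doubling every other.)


Luhn sum = 39
39 mod 10 = 9

Invalid (Luhn sum mod 10 = 9)


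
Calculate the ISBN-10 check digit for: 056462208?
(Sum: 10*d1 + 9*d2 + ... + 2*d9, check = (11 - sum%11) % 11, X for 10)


Weighted sum: 191
191 mod 11 = 4

Check digit: 7


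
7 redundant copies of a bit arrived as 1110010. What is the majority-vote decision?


Ones: 4 out of 7
Threshold: 4

1 (4/7 voted 1)


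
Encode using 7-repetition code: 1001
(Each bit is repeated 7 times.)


Each bit -> 7 copies

1111111000000000000001111111


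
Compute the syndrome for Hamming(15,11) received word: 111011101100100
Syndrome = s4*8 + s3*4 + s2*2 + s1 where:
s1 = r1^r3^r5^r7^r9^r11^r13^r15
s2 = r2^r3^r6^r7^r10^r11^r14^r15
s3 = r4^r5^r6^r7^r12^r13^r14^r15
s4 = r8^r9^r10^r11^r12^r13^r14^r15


s1=0, s2=1, s3=0, s4=1

Syndrome = 10 (error at position 10)


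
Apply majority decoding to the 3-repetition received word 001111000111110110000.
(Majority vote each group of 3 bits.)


Groups: 001, 111, 000, 111, 110, 110, 000
Majority votes: 0101110

0101110


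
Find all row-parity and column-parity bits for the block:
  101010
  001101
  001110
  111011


Row parities: 1111
Column parities: 010010

Row P: 1111, Col P: 010010, Corner: 0


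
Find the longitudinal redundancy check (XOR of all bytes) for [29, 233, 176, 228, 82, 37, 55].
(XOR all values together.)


XOR chain: 29 ^ 233 ^ 176 ^ 228 ^ 82 ^ 37 ^ 55 = 224

224


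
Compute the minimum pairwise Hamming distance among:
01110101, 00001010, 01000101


Comparing all pairs, minimum distance: 2
Can detect 1 errors, correct 0 errors

2


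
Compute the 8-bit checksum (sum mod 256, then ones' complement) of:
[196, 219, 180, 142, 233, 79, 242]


Sum = 1291 mod 256 = 11
Complement = 244

244


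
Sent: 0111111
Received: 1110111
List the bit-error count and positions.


XOR: 1001000

2 error(s) at position(s): 0, 3


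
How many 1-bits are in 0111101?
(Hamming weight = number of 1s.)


Counting 1s in 0111101

5


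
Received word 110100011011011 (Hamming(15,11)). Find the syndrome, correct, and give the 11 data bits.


Syndrome = 0: no error detected

Data: 00001011011 (no errors)


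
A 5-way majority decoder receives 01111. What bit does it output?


Ones: 4 out of 5
Threshold: 3

1 (4/5 voted 1)


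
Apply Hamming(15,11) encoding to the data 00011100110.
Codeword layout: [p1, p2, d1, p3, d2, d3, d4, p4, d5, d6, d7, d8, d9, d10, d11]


Parity bits: p1=1, p2=1, p3=1, p4=0

110100101100110


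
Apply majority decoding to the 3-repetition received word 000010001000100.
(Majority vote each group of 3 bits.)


Groups: 000, 010, 001, 000, 100
Majority votes: 00000

00000


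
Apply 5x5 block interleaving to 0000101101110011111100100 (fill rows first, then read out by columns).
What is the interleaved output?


Matrix:
  00001
  01101
  11001
  11111
  00100
Read columns: 0011001110010110001011110

0011001110010110001011110


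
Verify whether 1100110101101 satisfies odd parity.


Number of 1s: 8

No, parity error (8 ones)


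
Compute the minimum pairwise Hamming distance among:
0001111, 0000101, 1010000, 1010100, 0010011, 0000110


Comparing all pairs, minimum distance: 1
Can detect 0 errors, correct 0 errors

1


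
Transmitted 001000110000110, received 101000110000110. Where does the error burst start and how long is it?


XOR: 100000000000000

Burst at position 0, length 1


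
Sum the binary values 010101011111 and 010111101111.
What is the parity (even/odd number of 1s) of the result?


010101011111 = 1375
010111101111 = 1519
Sum = 2894 = 101101001110
1s count = 7

odd parity (7 ones in 101101001110)


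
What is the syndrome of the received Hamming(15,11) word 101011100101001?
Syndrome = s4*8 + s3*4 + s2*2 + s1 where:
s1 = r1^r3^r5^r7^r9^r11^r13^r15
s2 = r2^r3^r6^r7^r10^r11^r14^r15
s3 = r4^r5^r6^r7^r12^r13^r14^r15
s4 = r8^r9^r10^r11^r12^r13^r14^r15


s1=1, s2=1, s3=1, s4=1

Syndrome = 15 (error at position 15)


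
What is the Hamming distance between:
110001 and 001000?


XOR: 111001
Count of 1s: 4

4


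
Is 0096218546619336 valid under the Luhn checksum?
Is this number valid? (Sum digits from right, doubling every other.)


Luhn sum = 74
74 mod 10 = 4

Invalid (Luhn sum mod 10 = 4)


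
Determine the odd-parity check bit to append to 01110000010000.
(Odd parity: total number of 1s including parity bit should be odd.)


Number of 1s in data: 4
Parity bit: 1

1


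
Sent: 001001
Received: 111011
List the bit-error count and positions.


XOR: 110010

3 error(s) at position(s): 0, 1, 4


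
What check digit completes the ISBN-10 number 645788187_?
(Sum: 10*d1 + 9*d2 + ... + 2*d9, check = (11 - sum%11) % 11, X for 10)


Weighted sum: 315
315 mod 11 = 7

Check digit: 4


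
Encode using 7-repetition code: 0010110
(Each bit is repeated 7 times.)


Each bit -> 7 copies

0000000000000011111110000000111111111111110000000


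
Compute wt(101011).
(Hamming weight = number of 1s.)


Counting 1s in 101011

4


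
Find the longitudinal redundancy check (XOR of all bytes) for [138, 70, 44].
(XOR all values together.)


XOR chain: 138 ^ 70 ^ 44 = 224

224


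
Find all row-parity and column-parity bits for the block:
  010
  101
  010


Row parities: 101
Column parities: 101

Row P: 101, Col P: 101, Corner: 0


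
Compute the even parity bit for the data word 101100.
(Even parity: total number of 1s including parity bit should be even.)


Number of 1s in data: 3
Parity bit: 1

1


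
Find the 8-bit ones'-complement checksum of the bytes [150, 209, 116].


Sum = 475 mod 256 = 219
Complement = 36

36


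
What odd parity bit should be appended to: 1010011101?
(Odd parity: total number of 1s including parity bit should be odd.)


Number of 1s in data: 6
Parity bit: 1

1


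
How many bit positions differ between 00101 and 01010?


XOR: 01111
Count of 1s: 4

4


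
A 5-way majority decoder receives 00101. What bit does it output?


Ones: 2 out of 5
Threshold: 3

0 (2/5 voted 1)


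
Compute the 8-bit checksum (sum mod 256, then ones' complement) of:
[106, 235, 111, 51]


Sum = 503 mod 256 = 247
Complement = 8

8


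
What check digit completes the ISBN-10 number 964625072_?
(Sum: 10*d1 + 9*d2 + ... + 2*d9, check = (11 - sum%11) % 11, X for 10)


Weighted sum: 280
280 mod 11 = 5

Check digit: 6


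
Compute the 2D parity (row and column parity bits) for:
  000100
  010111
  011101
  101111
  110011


Row parities: 10010
Column parities: 010010

Row P: 10010, Col P: 010010, Corner: 0


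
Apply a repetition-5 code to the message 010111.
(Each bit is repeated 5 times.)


Each bit -> 5 copies

000001111100000111111111111111


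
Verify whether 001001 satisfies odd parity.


Number of 1s: 2

No, parity error (2 ones)


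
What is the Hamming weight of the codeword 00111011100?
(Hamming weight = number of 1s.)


Counting 1s in 00111011100

6


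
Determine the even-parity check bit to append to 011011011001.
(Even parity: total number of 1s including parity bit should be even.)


Number of 1s in data: 7
Parity bit: 1

1


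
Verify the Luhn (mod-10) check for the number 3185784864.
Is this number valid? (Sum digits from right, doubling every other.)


Luhn sum = 55
55 mod 10 = 5

Invalid (Luhn sum mod 10 = 5)


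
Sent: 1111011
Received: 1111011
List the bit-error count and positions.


XOR: 0000000

0 errors (received matches sent)


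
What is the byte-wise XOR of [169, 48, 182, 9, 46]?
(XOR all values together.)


XOR chain: 169 ^ 48 ^ 182 ^ 9 ^ 46 = 8

8


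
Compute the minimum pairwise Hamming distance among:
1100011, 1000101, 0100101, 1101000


Comparing all pairs, minimum distance: 2
Can detect 1 errors, correct 0 errors

2


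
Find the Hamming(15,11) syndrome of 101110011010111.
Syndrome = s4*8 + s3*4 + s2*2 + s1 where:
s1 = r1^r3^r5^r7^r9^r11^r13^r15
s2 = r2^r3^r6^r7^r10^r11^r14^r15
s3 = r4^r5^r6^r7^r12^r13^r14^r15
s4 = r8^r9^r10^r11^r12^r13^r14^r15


s1=1, s2=0, s3=1, s4=0

Syndrome = 5 (error at position 5)


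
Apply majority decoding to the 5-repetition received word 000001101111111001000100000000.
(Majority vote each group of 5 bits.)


Groups: 00000, 11011, 11111, 00100, 01000, 00000
Majority votes: 011000

011000


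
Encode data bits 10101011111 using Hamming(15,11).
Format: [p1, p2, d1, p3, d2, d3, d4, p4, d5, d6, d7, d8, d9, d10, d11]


Parity bits: p1=1, p2=1, p3=1, p4=0

111101001011111


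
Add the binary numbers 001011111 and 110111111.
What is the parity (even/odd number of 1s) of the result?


001011111 = 95
110111111 = 447
Sum = 542 = 1000011110
1s count = 5

odd parity (5 ones in 1000011110)


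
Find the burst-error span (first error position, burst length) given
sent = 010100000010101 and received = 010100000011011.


XOR: 000000000001110

Burst at position 11, length 3


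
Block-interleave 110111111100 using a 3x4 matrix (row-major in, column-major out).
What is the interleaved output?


Matrix:
  1101
  1111
  1100
Read columns: 111111010110

111111010110


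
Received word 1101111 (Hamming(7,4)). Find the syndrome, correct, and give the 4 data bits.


Syndrome = 3: error at position 3

Data: 1111 (corrected bit 3)


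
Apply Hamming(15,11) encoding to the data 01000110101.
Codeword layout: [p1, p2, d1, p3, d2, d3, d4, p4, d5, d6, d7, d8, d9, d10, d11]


Parity bits: p1=0, p2=1, p3=1, p4=0

010110000110101


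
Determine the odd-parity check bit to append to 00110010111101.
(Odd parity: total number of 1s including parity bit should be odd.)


Number of 1s in data: 8
Parity bit: 1

1


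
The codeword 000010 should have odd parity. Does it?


Number of 1s: 1

Yes, parity is correct (1 ones)


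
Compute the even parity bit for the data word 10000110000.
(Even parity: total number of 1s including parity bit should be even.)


Number of 1s in data: 3
Parity bit: 1

1


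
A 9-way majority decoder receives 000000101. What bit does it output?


Ones: 2 out of 9
Threshold: 5

0 (2/9 voted 1)


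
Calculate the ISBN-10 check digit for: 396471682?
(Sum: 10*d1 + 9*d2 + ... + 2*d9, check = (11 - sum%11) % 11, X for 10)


Weighted sum: 286
286 mod 11 = 0

Check digit: 0


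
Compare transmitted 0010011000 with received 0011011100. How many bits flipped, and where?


XOR: 0001000100

2 error(s) at position(s): 3, 7


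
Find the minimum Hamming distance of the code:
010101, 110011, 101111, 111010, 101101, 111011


Comparing all pairs, minimum distance: 1
Can detect 0 errors, correct 0 errors

1


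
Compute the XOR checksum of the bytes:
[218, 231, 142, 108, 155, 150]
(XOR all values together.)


XOR chain: 218 ^ 231 ^ 142 ^ 108 ^ 155 ^ 150 = 210

210


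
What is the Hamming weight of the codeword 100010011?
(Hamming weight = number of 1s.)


Counting 1s in 100010011

4


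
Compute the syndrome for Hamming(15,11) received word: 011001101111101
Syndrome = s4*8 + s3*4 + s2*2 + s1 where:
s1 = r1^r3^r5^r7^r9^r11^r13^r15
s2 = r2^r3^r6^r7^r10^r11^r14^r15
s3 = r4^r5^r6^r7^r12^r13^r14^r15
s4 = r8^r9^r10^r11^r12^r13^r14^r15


s1=0, s2=1, s3=1, s4=0

Syndrome = 6 (error at position 6)


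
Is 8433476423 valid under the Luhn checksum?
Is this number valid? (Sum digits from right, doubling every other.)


Luhn sum = 49
49 mod 10 = 9

Invalid (Luhn sum mod 10 = 9)


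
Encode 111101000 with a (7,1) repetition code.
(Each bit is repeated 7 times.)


Each bit -> 7 copies

111111111111111111111111111100000001111111000000000000000000000


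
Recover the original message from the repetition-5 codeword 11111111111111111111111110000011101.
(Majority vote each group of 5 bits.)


Groups: 11111, 11111, 11111, 11111, 11111, 00000, 11101
Majority votes: 1111101

1111101


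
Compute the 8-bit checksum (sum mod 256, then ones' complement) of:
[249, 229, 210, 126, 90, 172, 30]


Sum = 1106 mod 256 = 82
Complement = 173

173


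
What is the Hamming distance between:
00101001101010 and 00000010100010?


XOR: 00101011001000
Count of 1s: 5

5


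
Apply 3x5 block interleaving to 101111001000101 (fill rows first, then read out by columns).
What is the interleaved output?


Matrix:
  10111
  10010
  00101
Read columns: 110000101110101

110000101110101


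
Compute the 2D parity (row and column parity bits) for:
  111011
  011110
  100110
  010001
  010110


Row parities: 10101
Column parities: 000100

Row P: 10101, Col P: 000100, Corner: 1


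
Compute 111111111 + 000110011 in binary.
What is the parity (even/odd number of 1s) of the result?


111111111 = 511
000110011 = 51
Sum = 562 = 1000110010
1s count = 4

even parity (4 ones in 1000110010)


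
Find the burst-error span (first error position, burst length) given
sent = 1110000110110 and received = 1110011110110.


XOR: 0000011000000

Burst at position 5, length 2


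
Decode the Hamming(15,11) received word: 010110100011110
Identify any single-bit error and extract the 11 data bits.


Syndrome = 0: no error detected

Data: 01010011110 (no errors)


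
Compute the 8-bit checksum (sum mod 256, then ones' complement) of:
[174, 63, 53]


Sum = 290 mod 256 = 34
Complement = 221

221


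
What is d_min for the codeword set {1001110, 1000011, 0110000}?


Comparing all pairs, minimum distance: 3
Can detect 2 errors, correct 1 errors

3


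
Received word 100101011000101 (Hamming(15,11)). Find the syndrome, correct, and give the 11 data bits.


Syndrome = 0: no error detected

Data: 00101000101 (no errors)


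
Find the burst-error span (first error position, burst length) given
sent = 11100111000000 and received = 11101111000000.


XOR: 00001000000000

Burst at position 4, length 1


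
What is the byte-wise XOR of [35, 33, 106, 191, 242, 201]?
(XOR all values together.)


XOR chain: 35 ^ 33 ^ 106 ^ 191 ^ 242 ^ 201 = 236

236


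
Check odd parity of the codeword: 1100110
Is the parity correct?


Number of 1s: 4

No, parity error (4 ones)


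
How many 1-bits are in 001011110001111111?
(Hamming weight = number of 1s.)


Counting 1s in 001011110001111111

12


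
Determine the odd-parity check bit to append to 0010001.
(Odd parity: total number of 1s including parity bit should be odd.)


Number of 1s in data: 2
Parity bit: 1

1


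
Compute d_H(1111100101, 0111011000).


XOR: 1000111101
Count of 1s: 6

6


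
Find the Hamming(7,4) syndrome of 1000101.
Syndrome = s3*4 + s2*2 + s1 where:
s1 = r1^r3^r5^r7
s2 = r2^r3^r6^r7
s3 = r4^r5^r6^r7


s1=1, s2=1, s3=0

Syndrome = 3 (error at position 3)


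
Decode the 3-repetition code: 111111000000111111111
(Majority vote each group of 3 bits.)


Groups: 111, 111, 000, 000, 111, 111, 111
Majority votes: 1100111

1100111


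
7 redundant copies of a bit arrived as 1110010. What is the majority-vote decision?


Ones: 4 out of 7
Threshold: 4

1 (4/7 voted 1)


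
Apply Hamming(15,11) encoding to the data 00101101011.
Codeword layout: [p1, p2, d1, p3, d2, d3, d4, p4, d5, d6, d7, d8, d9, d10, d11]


Parity bits: p1=0, p2=0, p3=0, p4=1

000001011101011


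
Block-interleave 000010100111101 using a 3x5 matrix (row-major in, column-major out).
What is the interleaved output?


Matrix:
  00001
  01001
  11101
Read columns: 001011001000111

001011001000111


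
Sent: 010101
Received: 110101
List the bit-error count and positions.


XOR: 100000

1 error(s) at position(s): 0


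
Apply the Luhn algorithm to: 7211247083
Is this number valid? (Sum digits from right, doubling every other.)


Luhn sum = 33
33 mod 10 = 3

Invalid (Luhn sum mod 10 = 3)


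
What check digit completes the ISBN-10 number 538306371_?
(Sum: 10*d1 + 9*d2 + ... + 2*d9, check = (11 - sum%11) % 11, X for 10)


Weighted sum: 227
227 mod 11 = 7

Check digit: 4


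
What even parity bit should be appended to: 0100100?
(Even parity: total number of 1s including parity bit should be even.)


Number of 1s in data: 2
Parity bit: 0

0


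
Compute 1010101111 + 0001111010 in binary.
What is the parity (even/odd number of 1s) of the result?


1010101111 = 687
0001111010 = 122
Sum = 809 = 1100101001
1s count = 5

odd parity (5 ones in 1100101001)
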